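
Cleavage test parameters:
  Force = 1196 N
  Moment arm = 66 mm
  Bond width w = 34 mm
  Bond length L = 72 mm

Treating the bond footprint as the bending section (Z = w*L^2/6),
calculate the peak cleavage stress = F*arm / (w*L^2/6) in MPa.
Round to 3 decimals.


M = 1196 * 66 = 78936 N*mm
Z = 34 * 72^2 / 6 = 176256 / 6 mm^3
sigma = M / Z = 6 * 78936 / 176256 = 473616 / 176256
= 2.687 MPa

2.687


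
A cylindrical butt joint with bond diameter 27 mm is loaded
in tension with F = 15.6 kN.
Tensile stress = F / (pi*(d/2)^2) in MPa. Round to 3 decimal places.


Area = pi * (27/2)^2 = 572.5553 mm^2
Stress = 15.6*1000 / 572.5553
= 27.246 MPa

27.246


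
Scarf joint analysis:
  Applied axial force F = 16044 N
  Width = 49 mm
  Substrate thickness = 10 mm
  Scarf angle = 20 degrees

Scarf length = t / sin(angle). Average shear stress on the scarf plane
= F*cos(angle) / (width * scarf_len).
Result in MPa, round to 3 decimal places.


Scarf length = 10 / sin(20 deg) = 29.2380 mm
cos(20 deg) = 0.939693
Shear = 16044 * 0.939693 / (49 * 29.2380)
= 10.523 MPa

10.523


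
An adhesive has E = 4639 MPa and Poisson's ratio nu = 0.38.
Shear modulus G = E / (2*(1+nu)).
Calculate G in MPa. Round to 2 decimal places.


G = 4639 / (2*(1+0.38))
= 4639 / 2.76
= 1680.80 MPa

1680.80


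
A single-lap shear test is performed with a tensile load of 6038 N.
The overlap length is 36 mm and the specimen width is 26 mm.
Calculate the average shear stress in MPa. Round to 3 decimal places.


Shear stress = F / (overlap * width)
= 6038 / (36 * 26)
= 6038 / 936
= 6.451 MPa

6.451


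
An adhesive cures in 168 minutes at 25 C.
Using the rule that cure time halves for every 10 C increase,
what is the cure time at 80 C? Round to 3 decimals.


Factor = 2^((80 - 25) / 10) = 45.2548
Cure time = 168 / 45.2548
= 3.712 minutes

3.712


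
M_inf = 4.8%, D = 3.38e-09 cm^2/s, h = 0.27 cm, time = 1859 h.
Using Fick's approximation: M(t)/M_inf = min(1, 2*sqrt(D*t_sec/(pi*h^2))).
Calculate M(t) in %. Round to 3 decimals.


t = 6692400 s
ratio = min(1, 2*sqrt(3.38e-09*6692400/(pi*0.0729)))
= 0.628551
M(t) = 4.8 * 0.628551 = 3.017%

3.017


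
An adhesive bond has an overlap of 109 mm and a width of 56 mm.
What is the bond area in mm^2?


Bond area = overlap * width
= 109 * 56
= 6104 mm^2

6104


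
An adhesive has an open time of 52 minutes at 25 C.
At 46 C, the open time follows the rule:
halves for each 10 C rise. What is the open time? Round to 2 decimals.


Factor = 2^((46-25)/10) = 4.2871
Open time = 52 / 4.2871 = 12.13 min

12.13


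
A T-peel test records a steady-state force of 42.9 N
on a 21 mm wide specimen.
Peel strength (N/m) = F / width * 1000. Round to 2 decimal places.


Peel strength = 42.9 / 21 * 1000
= 2042.86 N/m

2042.86


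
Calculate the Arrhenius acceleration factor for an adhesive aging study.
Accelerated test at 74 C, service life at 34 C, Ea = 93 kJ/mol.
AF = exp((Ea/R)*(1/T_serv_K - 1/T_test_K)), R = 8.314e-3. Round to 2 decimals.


T_test = 347.15 K, T_serv = 307.15 K
Ea/R = 93 / 0.008314 = 11185.95
AF = exp(11185.95 * (1/307.15 - 1/347.15))
= 66.44

66.44


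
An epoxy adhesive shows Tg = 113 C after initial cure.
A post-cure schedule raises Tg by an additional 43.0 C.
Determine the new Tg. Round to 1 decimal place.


New Tg = 113 + 43.0
= 156.0 C

156.0


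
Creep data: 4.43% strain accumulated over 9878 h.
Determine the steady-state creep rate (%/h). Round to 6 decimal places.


Rate = 4.43 / 9878 = 0.000448 %/h

0.000448


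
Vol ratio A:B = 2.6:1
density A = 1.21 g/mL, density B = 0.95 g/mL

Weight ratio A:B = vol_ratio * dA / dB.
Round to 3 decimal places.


Weight ratio = 2.6 * 1.21 / 0.95
= 3.312

3.312


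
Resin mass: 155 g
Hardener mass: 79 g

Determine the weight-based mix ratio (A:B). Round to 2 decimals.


Ratio = 155 / 79 = 1.96

1.96


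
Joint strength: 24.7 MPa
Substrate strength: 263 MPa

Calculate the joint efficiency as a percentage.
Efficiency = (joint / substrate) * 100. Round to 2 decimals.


Efficiency = (24.7 / 263) * 100 = 9.39%

9.39


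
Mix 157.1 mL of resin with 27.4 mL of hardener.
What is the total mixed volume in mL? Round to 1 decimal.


Total = 157.1 + 27.4 = 184.5 mL

184.5


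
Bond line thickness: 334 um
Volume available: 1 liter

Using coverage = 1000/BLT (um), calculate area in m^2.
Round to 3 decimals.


1 L = 1e6 mm^3, thickness = 334 um = 0.334 mm
Area = 1e6 / 0.334 mm^2 = (1e6 / 0.334) / 1e6 m^2 = 1000 / 334 m^2
= 2.994 m^2

2.994


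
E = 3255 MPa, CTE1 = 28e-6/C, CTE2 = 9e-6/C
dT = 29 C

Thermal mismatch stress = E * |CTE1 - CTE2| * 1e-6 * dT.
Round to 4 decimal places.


= 3255 * 19e-6 * 29
= 1.7935 MPa

1.7935


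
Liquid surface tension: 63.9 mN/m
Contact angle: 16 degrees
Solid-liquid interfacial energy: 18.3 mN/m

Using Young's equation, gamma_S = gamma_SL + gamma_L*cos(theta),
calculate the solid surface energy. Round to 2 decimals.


gamma_S = 18.3 + 63.9 * cos(16)
= 79.72 mN/m

79.72


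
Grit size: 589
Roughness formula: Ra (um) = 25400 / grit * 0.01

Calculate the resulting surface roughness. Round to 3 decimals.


Ra = 25400 / 589 * 0.01
= 0.431 um

0.431


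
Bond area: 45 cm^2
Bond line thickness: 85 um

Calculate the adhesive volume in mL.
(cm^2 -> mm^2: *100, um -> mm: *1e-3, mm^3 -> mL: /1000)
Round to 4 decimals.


V = 45*100 * 85*1e-3 / 1000
= 0.3825 mL

0.3825


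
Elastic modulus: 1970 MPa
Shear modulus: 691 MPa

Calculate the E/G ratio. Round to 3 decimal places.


E / G = 1970 / 691 = 2.851

2.851


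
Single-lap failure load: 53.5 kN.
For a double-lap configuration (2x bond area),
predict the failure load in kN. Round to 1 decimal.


Failure load = 53.5 * 2 = 107.0 kN

107.0


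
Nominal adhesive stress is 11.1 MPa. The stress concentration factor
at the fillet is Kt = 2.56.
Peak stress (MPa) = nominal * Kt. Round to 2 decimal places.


Peak = 11.1 * 2.56 = 28.42 MPa

28.42


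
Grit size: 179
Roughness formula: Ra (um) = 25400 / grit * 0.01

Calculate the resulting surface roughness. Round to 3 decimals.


Ra = 25400 / 179 * 0.01
= 1.419 um

1.419


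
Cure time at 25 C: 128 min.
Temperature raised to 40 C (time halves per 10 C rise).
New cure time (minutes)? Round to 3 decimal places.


Acceleration factor = 2^(15/10) = 2.8284
New time = 128 / 2.8284 = 45.255 min

45.255


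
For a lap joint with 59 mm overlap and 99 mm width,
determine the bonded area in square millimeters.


Area = 59 * 99 = 5841 mm^2

5841


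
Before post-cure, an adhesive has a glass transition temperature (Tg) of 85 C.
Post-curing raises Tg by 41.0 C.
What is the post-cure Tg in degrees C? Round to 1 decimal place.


Tg_post = Tg_base + delta_Tg
= 85 + 41.0
= 126.0 C

126.0


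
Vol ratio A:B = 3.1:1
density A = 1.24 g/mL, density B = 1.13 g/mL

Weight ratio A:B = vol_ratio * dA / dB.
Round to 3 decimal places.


Weight ratio = 3.1 * 1.24 / 1.13
= 3.402

3.402


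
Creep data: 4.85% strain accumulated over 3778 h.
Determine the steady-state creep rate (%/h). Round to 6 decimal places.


Rate = 4.85 / 3778 = 0.001284 %/h

0.001284


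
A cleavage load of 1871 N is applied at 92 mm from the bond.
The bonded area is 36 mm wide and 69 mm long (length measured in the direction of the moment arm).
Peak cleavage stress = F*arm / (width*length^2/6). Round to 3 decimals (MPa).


Moment = 1871 * 92 = 172132 N*mm
Section modulus = 36 * 4761 / 6 = 171396 / 6 mm^3
Stress = 172132 / (171396 / 6) = 1032792 / 171396
= 6.026 MPa

6.026


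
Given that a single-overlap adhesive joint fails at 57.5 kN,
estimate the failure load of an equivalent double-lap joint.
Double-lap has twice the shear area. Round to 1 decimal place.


Double-lap factor = 2
Expected load = 57.5 * 2 = 115.0 kN

115.0


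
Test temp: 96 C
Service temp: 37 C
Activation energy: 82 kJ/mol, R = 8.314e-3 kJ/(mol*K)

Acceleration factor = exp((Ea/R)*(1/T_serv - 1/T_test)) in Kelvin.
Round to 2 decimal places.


AF = exp((82/0.008314)*(1/310.15 - 1/369.15))
= 161.18

161.18


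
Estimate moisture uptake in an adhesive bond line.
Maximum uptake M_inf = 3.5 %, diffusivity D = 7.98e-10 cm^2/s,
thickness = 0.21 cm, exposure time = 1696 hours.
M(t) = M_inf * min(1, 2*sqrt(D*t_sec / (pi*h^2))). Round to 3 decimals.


Convert time: 1696 h = 6105600 s
ratio = min(1, 2*sqrt(7.98e-10*6105600/(pi*0.21^2)))
= 0.375061
M(t) = 3.5 * 0.375061 = 1.313%

1.313


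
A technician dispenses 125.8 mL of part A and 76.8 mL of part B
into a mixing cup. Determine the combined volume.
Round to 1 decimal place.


Combined volume = 125.8 + 76.8
= 202.6 mL

202.6


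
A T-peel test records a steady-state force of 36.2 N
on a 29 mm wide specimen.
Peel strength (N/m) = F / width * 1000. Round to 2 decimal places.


Peel strength = 36.2 / 29 * 1000
= 1248.28 N/m

1248.28


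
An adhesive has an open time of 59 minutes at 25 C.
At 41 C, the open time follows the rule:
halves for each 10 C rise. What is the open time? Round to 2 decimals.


Factor = 2^((41-25)/10) = 3.0314
Open time = 59 / 3.0314 = 19.46 min

19.46


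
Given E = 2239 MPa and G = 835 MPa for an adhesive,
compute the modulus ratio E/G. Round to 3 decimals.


E/G ratio = 2239 / 835 = 2.681

2.681


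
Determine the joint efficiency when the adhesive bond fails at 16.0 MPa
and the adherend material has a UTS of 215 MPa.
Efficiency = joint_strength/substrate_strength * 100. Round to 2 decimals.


Joint efficiency = 16.0 / 215 * 100
= 7.44%

7.44


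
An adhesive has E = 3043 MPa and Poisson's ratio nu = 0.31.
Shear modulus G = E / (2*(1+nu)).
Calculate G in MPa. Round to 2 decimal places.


G = 3043 / (2*(1+0.31))
= 3043 / 2.62
= 1161.45 MPa

1161.45


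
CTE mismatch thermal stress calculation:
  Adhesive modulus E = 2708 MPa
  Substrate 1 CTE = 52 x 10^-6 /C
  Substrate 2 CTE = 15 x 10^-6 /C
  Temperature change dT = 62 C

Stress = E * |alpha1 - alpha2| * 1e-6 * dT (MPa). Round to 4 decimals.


delta_alpha = |52 - 15| = 37 x 10^-6/C
Stress = 2708 * 37e-6 * 62
= 6.2122 MPa

6.2122


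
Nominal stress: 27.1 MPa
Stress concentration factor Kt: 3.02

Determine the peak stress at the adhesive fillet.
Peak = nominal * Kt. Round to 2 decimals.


Peak stress = 27.1 * 3.02
= 81.84 MPa

81.84


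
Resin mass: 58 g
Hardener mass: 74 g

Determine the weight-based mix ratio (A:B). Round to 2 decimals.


Ratio = 58 / 74 = 0.78

0.78


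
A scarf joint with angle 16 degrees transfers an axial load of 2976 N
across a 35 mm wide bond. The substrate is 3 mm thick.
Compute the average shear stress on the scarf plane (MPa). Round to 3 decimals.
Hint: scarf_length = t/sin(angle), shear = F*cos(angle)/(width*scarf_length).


scarf_length = 3 / sin(16 deg) = 10.8839 mm
cos(16 deg) = 0.961262
shear stress = 2976 * 0.961262 / (35 * 10.8839)
= 7.510 MPa

7.510


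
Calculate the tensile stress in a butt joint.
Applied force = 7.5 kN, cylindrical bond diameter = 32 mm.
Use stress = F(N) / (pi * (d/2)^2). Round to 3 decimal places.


A = pi * 16.0^2 = 804.2477 mm^2
sigma = 7500.0 / 804.2477 = 9.325 MPa

9.325


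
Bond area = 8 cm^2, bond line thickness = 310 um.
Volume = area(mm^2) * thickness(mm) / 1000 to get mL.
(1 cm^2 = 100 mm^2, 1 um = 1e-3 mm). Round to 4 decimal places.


area_mm2 = 8 * 100 = 800
blt_mm = 310 * 1e-3 = 0.31
vol_mm3 = 800 * 0.31 = 248.0
vol_mL = 248.0 / 1000 = 0.2480 mL

0.2480


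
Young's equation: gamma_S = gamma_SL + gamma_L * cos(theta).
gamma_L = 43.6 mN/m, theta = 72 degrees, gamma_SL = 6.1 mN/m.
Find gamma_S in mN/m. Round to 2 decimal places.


cos(72 deg) = 0.309017
gamma_S = 6.1 + 43.6 * 0.309017
= 19.57 mN/m

19.57


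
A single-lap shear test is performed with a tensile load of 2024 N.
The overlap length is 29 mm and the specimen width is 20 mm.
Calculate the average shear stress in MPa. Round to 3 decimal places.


Shear stress = F / (overlap * width)
= 2024 / (29 * 20)
= 2024 / 580
= 3.490 MPa

3.490


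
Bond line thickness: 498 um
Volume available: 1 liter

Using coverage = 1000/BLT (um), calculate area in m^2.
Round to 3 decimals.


1 L = 1e6 mm^3, thickness = 498 um = 0.498 mm
Area = 1e6 / 0.498 mm^2 = (1e6 / 0.498) / 1e6 m^2 = 1000 / 498 m^2
= 2.008 m^2

2.008


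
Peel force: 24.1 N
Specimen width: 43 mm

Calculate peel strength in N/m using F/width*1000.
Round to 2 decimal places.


Peel strength = 24.1 / 43 * 1000 = 560.47 N/m

560.47


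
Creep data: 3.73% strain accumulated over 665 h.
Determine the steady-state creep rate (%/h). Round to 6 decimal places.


Rate = 3.73 / 665 = 0.005609 %/h

0.005609


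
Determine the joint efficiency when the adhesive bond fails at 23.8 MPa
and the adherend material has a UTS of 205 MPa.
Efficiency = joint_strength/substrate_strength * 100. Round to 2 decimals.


Joint efficiency = 23.8 / 205 * 100
= 11.61%

11.61


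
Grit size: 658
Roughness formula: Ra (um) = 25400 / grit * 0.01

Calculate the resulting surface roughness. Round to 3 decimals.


Ra = 25400 / 658 * 0.01
= 0.386 um

0.386


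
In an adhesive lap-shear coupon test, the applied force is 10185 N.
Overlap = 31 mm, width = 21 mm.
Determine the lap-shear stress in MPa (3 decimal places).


stress = F / (overlap * width)
= 10185 / (31 * 21)
= 15.645 MPa

15.645


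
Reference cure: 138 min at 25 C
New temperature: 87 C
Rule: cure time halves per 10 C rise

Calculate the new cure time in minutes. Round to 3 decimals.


factor = 2^((87-25)/10) = 73.5167
t_new = 138 / 73.5167 = 1.877 min

1.877


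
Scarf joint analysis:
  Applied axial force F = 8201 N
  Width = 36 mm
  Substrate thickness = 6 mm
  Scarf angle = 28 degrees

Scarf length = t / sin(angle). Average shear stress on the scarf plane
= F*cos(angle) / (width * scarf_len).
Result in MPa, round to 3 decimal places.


Scarf length = 6 / sin(28 deg) = 12.7803 mm
cos(28 deg) = 0.882948
Shear = 8201 * 0.882948 / (36 * 12.7803)
= 15.738 MPa

15.738


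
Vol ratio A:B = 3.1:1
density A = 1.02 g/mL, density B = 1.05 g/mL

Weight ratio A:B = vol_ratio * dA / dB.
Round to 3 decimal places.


Weight ratio = 3.1 * 1.02 / 1.05
= 3.011

3.011


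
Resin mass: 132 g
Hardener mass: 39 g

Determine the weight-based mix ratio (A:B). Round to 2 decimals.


Ratio = 132 / 39 = 3.38

3.38


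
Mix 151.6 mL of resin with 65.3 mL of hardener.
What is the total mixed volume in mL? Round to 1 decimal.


Total = 151.6 + 65.3 = 216.9 mL

216.9


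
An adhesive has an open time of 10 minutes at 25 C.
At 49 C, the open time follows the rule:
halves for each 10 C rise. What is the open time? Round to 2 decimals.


Factor = 2^((49-25)/10) = 5.2780
Open time = 10 / 5.2780 = 1.89 min

1.89


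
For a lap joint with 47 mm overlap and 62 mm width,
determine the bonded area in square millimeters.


Area = 47 * 62 = 2914 mm^2

2914


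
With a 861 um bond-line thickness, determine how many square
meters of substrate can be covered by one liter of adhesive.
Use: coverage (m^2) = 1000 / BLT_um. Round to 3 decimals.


Coverage = 1000 / 861 = 1.161 m^2

1.161


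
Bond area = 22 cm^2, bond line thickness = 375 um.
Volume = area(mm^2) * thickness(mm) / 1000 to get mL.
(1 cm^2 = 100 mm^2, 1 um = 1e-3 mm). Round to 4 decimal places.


area_mm2 = 22 * 100 = 2200
blt_mm = 375 * 1e-3 = 0.375
vol_mm3 = 2200 * 0.375 = 825.0
vol_mL = 825.0 / 1000 = 0.8250 mL

0.8250


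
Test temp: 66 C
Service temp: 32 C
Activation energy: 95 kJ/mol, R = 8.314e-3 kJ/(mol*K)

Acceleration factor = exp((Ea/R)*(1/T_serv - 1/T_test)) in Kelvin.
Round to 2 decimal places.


AF = exp((95/0.008314)*(1/305.15 - 1/339.15))
= 42.69

42.69


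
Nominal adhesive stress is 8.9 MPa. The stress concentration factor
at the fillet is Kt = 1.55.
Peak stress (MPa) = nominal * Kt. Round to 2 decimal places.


Peak = 8.9 * 1.55 = 13.80 MPa

13.80


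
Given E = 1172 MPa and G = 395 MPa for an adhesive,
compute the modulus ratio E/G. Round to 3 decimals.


E/G ratio = 1172 / 395 = 2.967

2.967


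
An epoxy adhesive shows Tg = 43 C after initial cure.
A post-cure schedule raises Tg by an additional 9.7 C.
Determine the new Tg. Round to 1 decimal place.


New Tg = 43 + 9.7
= 52.7 C

52.7


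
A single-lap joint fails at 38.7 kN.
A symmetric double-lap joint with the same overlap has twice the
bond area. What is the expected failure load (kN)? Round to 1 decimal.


Double-lap load = 2 * 38.7 = 77.4 kN

77.4


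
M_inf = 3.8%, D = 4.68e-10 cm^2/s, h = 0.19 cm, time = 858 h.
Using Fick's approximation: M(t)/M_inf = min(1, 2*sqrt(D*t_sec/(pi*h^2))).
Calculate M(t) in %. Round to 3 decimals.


t = 3088800 s
ratio = min(1, 2*sqrt(4.68e-10*3088800/(pi*0.0361)))
= 0.225798
M(t) = 3.8 * 0.225798 = 0.858%

0.858


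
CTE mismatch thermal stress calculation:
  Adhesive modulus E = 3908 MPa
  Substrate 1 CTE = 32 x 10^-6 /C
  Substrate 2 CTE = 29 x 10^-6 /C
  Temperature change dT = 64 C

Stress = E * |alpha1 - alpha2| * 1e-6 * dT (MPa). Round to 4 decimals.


delta_alpha = |32 - 29| = 3 x 10^-6/C
Stress = 3908 * 3e-6 * 64
= 0.7503 MPa

0.7503


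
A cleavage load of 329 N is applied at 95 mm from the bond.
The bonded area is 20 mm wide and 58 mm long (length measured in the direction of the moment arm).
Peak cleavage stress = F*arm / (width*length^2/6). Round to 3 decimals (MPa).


Moment = 329 * 95 = 31255 N*mm
Section modulus = 20 * 3364 / 6 = 67280 / 6 mm^3
Stress = 31255 / (67280 / 6) = 187530 / 67280
= 2.787 MPa

2.787


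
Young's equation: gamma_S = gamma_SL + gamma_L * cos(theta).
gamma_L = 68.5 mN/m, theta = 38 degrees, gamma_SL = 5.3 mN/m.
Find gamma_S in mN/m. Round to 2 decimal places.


cos(38 deg) = 0.788011
gamma_S = 5.3 + 68.5 * 0.788011
= 59.28 mN/m

59.28


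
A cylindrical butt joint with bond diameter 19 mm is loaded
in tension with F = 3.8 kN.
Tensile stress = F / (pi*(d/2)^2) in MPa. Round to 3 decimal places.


Area = pi * (19/2)^2 = 283.5287 mm^2
Stress = 3.8*1000 / 283.5287
= 13.403 MPa

13.403


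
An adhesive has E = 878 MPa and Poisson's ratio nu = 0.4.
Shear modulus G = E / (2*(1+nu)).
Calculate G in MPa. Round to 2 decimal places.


G = 878 / (2*(1+0.4))
= 878 / 2.80
= 313.57 MPa

313.57


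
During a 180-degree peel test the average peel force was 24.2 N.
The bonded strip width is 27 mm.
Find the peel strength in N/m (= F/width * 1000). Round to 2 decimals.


Peel strength = F/width * 1000
= 24.2 / 27 * 1000
= 896.30 N/m

896.30


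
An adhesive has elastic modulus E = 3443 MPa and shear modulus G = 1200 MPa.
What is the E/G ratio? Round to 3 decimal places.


E/G = 3443 / 1200 = 2.869

2.869


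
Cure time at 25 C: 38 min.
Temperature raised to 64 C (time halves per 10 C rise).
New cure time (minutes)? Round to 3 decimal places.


Acceleration factor = 2^(39/10) = 14.9285
New time = 38 / 14.9285 = 2.545 min

2.545


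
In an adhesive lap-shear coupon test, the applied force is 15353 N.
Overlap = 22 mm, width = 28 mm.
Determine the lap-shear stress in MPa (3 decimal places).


stress = F / (overlap * width)
= 15353 / (22 * 28)
= 24.924 MPa

24.924


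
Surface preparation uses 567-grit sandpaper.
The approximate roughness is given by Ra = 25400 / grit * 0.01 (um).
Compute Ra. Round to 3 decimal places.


Ra = 25400 / 567 * 0.01
= 254 / 567
= 0.448 um

0.448


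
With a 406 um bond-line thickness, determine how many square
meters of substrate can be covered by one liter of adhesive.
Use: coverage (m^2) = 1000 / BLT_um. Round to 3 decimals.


Coverage = 1000 / 406 = 2.463 m^2

2.463


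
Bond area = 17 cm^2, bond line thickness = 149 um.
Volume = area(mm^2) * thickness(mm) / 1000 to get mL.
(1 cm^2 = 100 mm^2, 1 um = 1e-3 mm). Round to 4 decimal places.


area_mm2 = 17 * 100 = 1700
blt_mm = 149 * 1e-3 = 0.149
vol_mm3 = 1700 * 0.149 = 253.3
vol_mL = 253.3 / 1000 = 0.2533 mL

0.2533


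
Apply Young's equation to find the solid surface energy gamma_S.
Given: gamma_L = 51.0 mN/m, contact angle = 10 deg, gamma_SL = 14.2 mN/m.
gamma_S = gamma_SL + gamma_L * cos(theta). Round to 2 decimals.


theta_rad = 10 * pi/180 = 0.174533
gamma_S = 14.2 + 51.0 * cos(0.174533)
= 64.43 mN/m

64.43


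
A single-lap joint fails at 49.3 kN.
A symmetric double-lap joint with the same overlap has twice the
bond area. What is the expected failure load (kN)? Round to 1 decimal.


Double-lap load = 2 * 49.3 = 98.6 kN

98.6


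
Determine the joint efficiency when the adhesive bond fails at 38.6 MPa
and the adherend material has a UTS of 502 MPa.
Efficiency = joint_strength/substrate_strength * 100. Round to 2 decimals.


Joint efficiency = 38.6 / 502 * 100
= 7.69%

7.69


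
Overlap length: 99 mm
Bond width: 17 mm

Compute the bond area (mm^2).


Bond area = 99 * 17 = 1683 mm^2

1683


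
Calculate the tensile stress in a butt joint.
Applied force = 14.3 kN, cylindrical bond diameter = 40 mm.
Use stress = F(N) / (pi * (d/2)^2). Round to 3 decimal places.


A = pi * 20.0^2 = 1256.6371 mm^2
sigma = 14300.0 / 1256.6371 = 11.380 MPa

11.380


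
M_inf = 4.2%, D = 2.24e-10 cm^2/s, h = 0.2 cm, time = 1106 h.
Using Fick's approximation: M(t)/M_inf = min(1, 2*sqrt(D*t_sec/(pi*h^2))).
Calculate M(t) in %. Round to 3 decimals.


t = 3981600 s
ratio = min(1, 2*sqrt(2.24e-10*3981600/(pi*0.0400)))
= 0.168491
M(t) = 4.2 * 0.168491 = 0.708%

0.708


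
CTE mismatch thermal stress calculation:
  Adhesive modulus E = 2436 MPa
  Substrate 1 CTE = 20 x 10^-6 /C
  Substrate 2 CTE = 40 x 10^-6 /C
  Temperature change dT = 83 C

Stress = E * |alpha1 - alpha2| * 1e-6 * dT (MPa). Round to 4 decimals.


delta_alpha = |20 - 40| = 20 x 10^-6/C
Stress = 2436 * 20e-6 * 83
= 4.0438 MPa

4.0438


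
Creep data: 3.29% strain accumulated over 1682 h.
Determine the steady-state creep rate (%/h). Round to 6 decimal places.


Rate = 3.29 / 1682 = 0.001956 %/h

0.001956


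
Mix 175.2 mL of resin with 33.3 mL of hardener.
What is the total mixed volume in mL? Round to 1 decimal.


Total = 175.2 + 33.3 = 208.5 mL

208.5


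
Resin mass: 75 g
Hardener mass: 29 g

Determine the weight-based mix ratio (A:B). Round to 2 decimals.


Ratio = 75 / 29 = 2.59

2.59


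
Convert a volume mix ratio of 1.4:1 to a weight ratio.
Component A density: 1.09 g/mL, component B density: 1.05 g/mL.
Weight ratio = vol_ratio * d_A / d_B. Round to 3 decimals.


= 1.4 * 1.09 / 1.05 = 1.453

1.453


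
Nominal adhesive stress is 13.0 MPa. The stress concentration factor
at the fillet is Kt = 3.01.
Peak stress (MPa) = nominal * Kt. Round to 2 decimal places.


Peak = 13.0 * 3.01 = 39.13 MPa

39.13


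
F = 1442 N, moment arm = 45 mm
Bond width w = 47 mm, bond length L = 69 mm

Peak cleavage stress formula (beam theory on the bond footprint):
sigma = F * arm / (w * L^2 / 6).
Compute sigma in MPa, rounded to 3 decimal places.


sigma = (1442 * 45) / (47 * 4761 / 6)
= 64890 * 6 / 223767
= 389340 / 223767
= 1.740 MPa

1.740


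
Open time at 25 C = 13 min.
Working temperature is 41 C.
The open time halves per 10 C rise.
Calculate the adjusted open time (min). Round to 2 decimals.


factor = 2^((41 - 25) / 10) = 3.0314
ot = 13 / 3.0314 = 4.29 min

4.29


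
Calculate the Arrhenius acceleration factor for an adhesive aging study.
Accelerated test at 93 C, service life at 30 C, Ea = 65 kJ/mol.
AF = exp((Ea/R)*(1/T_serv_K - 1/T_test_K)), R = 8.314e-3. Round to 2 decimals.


T_test = 366.15 K, T_serv = 303.15 K
Ea/R = 65 / 0.008314 = 7818.14
AF = exp(7818.14 * (1/303.15 - 1/366.15))
= 84.55

84.55


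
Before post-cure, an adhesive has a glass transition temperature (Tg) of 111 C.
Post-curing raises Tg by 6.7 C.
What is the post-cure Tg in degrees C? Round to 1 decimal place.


Tg_post = Tg_base + delta_Tg
= 111 + 6.7
= 117.7 C

117.7


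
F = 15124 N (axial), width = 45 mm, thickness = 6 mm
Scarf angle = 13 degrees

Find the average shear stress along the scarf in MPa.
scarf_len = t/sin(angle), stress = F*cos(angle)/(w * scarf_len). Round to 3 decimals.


scarf_len = 6/sin(13 deg) = 26.6725
cos(13 deg) = 0.974370
stress = 15124*0.974370/(45*26.6725) = 12.278 MPa

12.278


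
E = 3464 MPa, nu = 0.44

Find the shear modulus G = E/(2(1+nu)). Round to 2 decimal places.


G = 3464 / (2 * 1.44)
= 1202.78 MPa

1202.78


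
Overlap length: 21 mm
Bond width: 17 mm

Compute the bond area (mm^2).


Bond area = 21 * 17 = 357 mm^2

357


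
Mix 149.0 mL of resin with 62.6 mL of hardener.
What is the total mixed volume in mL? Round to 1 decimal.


Total = 149.0 + 62.6 = 211.6 mL

211.6


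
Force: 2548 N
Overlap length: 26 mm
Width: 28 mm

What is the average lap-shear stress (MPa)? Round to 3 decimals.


Average shear stress = F / (overlap * width)
= 2548 / (26 * 28)
= 3.500 MPa

3.500


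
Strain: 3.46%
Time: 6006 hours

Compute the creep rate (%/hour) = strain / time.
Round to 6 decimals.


Creep rate = 3.46 / 6006
= 0.000576 %/h

0.000576


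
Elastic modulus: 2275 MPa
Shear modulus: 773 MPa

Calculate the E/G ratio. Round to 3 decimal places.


E / G = 2275 / 773 = 2.943

2.943


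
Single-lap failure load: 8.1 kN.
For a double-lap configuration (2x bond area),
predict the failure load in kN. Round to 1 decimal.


Failure load = 8.1 * 2 = 16.2 kN

16.2


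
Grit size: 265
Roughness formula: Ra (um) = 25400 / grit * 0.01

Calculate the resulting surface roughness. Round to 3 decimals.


Ra = 25400 / 265 * 0.01
= 0.958 um

0.958


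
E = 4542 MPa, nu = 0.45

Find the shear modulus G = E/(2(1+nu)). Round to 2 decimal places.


G = 4542 / (2 * 1.45)
= 1566.21 MPa

1566.21


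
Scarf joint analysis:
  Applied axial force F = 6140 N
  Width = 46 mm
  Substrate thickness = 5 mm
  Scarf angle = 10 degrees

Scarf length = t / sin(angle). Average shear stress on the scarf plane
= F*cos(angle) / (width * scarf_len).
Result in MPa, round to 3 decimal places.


Scarf length = 5 / sin(10 deg) = 28.7939 mm
cos(10 deg) = 0.984808
Shear = 6140 * 0.984808 / (46 * 28.7939)
= 4.565 MPa

4.565


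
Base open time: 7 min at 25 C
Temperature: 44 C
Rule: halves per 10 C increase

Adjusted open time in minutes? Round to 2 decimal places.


Acceleration = 2^((44-25)/10) = 3.7321
Open time = 7 / 3.7321 = 1.88 min

1.88


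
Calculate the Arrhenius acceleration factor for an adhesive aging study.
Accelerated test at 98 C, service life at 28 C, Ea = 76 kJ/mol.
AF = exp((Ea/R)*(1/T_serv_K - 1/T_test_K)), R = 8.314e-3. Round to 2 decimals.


T_test = 371.15 K, T_serv = 301.15 K
Ea/R = 76 / 0.008314 = 9141.21
AF = exp(9141.21 * (1/301.15 - 1/371.15))
= 306.41

306.41


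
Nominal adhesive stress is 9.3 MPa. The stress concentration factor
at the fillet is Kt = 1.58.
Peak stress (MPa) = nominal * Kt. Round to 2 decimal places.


Peak = 9.3 * 1.58 = 14.69 MPa

14.69


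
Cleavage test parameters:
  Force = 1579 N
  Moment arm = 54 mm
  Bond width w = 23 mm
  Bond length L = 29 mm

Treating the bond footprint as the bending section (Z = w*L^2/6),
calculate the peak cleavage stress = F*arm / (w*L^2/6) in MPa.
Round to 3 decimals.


M = 1579 * 54 = 85266 N*mm
Z = 23 * 29^2 / 6 = 19343 / 6 mm^3
sigma = M / Z = 6 * 85266 / 19343 = 511596 / 19343
= 26.449 MPa

26.449


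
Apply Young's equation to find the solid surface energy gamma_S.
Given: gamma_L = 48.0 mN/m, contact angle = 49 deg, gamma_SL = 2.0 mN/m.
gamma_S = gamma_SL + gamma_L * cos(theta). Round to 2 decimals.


theta_rad = 49 * pi/180 = 0.855211
gamma_S = 2.0 + 48.0 * cos(0.855211)
= 33.49 mN/m

33.49


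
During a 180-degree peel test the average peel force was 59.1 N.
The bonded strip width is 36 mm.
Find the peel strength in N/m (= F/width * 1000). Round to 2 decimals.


Peel strength = F/width * 1000
= 59.1 / 36 * 1000
= 1641.67 N/m

1641.67


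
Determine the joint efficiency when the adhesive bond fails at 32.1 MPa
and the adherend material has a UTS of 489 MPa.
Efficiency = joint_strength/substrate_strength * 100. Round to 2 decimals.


Joint efficiency = 32.1 / 489 * 100
= 6.56%

6.56


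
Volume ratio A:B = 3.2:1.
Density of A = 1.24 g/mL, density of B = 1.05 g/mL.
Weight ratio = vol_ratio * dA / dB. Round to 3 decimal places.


Wt ratio = 3.2 * 1.24 / 1.05
= 3.779

3.779


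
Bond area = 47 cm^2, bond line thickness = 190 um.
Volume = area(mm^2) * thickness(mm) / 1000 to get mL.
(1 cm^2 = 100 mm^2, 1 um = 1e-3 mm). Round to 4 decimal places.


area_mm2 = 47 * 100 = 4700
blt_mm = 190 * 1e-3 = 0.19
vol_mm3 = 4700 * 0.19 = 893.0
vol_mL = 893.0 / 1000 = 0.8930 mL

0.8930


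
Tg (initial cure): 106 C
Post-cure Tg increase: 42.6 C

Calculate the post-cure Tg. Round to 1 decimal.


Post-cure Tg = 106 + 42.6 = 148.6 C

148.6


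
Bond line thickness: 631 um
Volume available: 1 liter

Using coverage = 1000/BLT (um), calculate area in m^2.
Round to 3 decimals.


1 L = 1e6 mm^3, thickness = 631 um = 0.631 mm
Area = 1e6 / 0.631 mm^2 = (1e6 / 0.631) / 1e6 m^2 = 1000 / 631 m^2
= 1.585 m^2

1.585


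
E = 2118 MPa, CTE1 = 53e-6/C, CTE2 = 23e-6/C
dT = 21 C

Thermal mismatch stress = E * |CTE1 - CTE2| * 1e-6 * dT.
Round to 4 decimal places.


= 2118 * 30e-6 * 21
= 1.3343 MPa

1.3343


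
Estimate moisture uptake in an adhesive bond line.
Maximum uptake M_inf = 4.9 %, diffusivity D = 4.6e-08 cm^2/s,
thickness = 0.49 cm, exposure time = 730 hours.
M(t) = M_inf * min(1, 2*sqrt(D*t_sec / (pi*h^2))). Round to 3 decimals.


Convert time: 730 h = 2628000 s
ratio = min(1, 2*sqrt(4.6e-08*2628000/(pi*0.49^2)))
= 0.800665
M(t) = 4.9 * 0.800665 = 3.923%

3.923


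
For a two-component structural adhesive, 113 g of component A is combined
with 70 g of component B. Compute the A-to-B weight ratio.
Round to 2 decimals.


Weight ratio A:B = 113 / 70
= 1.61

1.61


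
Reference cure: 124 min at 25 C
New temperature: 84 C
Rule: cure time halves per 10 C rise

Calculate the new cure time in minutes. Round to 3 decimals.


factor = 2^((84-25)/10) = 59.7141
t_new = 124 / 59.7141 = 2.077 min

2.077


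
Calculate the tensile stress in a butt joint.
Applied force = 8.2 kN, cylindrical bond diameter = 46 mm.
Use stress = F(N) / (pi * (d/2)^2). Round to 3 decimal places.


A = pi * 23.0^2 = 1661.9025 mm^2
sigma = 8200.0 / 1661.9025 = 4.934 MPa

4.934


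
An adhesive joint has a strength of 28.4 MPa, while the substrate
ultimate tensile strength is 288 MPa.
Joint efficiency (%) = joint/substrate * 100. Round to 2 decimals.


Efficiency = 28.4 / 288 * 100
= 9.86%

9.86


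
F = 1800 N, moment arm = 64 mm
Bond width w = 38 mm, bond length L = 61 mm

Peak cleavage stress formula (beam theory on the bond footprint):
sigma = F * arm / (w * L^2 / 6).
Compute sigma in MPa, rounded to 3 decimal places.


sigma = (1800 * 64) / (38 * 3721 / 6)
= 115200 * 6 / 141398
= 691200 / 141398
= 4.888 MPa

4.888


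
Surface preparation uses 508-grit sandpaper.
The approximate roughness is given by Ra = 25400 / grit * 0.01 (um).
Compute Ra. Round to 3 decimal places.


Ra = 25400 / 508 * 0.01
= 254 / 508
= 0.500 um

0.500


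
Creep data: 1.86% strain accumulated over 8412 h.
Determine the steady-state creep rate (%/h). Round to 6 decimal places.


Rate = 1.86 / 8412 = 0.000221 %/h

0.000221


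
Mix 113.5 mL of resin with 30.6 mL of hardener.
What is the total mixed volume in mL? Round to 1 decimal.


Total = 113.5 + 30.6 = 144.1 mL

144.1


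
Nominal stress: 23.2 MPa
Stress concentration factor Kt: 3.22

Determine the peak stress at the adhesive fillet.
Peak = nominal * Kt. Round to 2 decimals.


Peak stress = 23.2 * 3.22
= 74.70 MPa

74.70


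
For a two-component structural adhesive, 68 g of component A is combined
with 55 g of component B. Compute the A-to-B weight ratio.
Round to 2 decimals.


Weight ratio A:B = 68 / 55
= 1.24

1.24


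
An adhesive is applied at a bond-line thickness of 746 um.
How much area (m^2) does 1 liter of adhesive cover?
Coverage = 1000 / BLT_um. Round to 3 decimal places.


Coverage = 1000 / 746 = 1.340 m^2

1.340


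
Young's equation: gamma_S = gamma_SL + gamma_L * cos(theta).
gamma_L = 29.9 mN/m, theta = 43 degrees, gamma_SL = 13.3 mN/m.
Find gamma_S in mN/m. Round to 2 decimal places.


cos(43 deg) = 0.731354
gamma_S = 13.3 + 29.9 * 0.731354
= 35.17 mN/m

35.17


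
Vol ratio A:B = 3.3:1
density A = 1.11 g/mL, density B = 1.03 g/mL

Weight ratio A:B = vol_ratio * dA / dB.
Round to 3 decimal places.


Weight ratio = 3.3 * 1.11 / 1.03
= 3.556

3.556


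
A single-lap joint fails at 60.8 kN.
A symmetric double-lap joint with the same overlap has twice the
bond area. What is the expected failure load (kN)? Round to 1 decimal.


Double-lap load = 2 * 60.8 = 121.6 kN

121.6


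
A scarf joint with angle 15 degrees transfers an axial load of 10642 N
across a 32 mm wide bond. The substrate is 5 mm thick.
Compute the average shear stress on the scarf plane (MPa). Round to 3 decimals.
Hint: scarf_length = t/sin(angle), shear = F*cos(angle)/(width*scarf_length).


scarf_length = 5 / sin(15 deg) = 19.3185 mm
cos(15 deg) = 0.965926
shear stress = 10642 * 0.965926 / (32 * 19.3185)
= 16.628 MPa

16.628


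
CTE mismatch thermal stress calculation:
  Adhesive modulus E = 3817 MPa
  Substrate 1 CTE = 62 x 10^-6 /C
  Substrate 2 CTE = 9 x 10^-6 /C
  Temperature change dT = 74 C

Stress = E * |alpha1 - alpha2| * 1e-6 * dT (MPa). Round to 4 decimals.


delta_alpha = |62 - 9| = 53 x 10^-6/C
Stress = 3817 * 53e-6 * 74
= 14.9703 MPa

14.9703


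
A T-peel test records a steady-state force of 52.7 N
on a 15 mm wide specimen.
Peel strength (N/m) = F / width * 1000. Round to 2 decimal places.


Peel strength = 52.7 / 15 * 1000
= 3513.33 N/m

3513.33


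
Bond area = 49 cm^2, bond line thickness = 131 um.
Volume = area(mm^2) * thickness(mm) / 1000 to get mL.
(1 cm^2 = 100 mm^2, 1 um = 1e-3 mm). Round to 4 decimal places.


area_mm2 = 49 * 100 = 4900
blt_mm = 131 * 1e-3 = 0.131
vol_mm3 = 4900 * 0.131 = 641.9
vol_mL = 641.9 / 1000 = 0.6419 mL

0.6419


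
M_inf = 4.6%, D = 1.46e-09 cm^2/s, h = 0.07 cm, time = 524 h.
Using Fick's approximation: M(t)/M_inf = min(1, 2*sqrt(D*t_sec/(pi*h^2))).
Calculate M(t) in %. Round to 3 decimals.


t = 1886400 s
ratio = min(1, 2*sqrt(1.46e-09*1886400/(pi*0.0049)))
= 0.845961
M(t) = 4.6 * 0.845961 = 3.891%

3.891


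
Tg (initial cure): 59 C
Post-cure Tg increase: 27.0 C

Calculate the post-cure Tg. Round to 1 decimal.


Post-cure Tg = 59 + 27.0 = 86.0 C

86.0


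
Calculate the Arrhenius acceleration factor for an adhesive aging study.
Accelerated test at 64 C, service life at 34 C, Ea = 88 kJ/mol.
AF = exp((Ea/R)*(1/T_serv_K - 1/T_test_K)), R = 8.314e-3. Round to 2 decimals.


T_test = 337.15 K, T_serv = 307.15 K
Ea/R = 88 / 0.008314 = 10584.56
AF = exp(10584.56 * (1/307.15 - 1/337.15))
= 21.46

21.46


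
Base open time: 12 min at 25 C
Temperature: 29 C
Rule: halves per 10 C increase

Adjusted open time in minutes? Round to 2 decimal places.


Acceleration = 2^((29-25)/10) = 1.3195
Open time = 12 / 1.3195 = 9.09 min

9.09


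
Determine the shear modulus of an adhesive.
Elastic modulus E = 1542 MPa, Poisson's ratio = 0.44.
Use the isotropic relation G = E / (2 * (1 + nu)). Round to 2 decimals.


G = 1542 / (2*(1+0.44)) = 1542 / 2.88
= 535.42 MPa

535.42


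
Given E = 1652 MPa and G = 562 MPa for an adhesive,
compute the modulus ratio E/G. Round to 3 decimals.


E/G ratio = 1652 / 562 = 2.940

2.940


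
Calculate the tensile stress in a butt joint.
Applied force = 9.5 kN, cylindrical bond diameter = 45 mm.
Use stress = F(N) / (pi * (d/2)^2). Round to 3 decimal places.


A = pi * 22.5^2 = 1590.4313 mm^2
sigma = 9500.0 / 1590.4313 = 5.973 MPa

5.973


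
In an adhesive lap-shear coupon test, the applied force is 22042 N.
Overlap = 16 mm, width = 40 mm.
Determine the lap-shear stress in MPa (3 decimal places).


stress = F / (overlap * width)
= 22042 / (16 * 40)
= 34.441 MPa

34.441


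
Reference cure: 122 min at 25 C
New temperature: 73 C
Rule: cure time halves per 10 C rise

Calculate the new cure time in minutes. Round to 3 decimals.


factor = 2^((73-25)/10) = 27.8576
t_new = 122 / 27.8576 = 4.379 min

4.379


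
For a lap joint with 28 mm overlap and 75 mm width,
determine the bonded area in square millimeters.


Area = 28 * 75 = 2100 mm^2

2100


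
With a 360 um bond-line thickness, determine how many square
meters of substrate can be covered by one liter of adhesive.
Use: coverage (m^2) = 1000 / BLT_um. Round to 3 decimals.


Coverage = 1000 / 360 = 2.778 m^2

2.778


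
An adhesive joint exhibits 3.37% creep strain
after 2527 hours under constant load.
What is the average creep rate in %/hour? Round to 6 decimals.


Creep rate = strain / time
= 3.37 / 2527
= 0.001334 %/h

0.001334


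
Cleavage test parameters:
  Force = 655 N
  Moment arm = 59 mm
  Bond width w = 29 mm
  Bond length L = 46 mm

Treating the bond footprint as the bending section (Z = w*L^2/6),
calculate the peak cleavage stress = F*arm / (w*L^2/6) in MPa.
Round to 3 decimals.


M = 655 * 59 = 38645 N*mm
Z = 29 * 46^2 / 6 = 61364 / 6 mm^3
sigma = M / Z = 6 * 38645 / 61364 = 231870 / 61364
= 3.779 MPa

3.779


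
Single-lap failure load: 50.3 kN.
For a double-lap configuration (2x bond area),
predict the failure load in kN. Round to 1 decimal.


Failure load = 50.3 * 2 = 100.6 kN

100.6


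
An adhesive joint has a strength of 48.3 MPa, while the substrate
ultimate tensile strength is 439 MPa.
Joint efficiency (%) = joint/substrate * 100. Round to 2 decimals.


Efficiency = 48.3 / 439 * 100
= 11.00%

11.00


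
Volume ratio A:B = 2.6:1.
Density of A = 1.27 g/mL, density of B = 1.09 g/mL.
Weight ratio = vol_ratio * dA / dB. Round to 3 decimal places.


Wt ratio = 2.6 * 1.27 / 1.09
= 3.029

3.029


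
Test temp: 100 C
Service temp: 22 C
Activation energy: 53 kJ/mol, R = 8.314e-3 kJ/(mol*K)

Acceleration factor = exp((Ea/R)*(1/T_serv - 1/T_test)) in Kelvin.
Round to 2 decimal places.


AF = exp((53/0.008314)*(1/295.15 - 1/373.15))
= 91.36

91.36


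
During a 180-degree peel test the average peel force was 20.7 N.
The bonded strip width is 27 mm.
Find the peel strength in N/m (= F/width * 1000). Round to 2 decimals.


Peel strength = F/width * 1000
= 20.7 / 27 * 1000
= 766.67 N/m

766.67


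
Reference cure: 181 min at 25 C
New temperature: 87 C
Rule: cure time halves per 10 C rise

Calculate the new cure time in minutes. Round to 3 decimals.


factor = 2^((87-25)/10) = 73.5167
t_new = 181 / 73.5167 = 2.462 min

2.462


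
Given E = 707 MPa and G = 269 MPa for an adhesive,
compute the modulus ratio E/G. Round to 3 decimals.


E/G ratio = 707 / 269 = 2.628

2.628


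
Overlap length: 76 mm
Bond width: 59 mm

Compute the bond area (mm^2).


Bond area = 76 * 59 = 4484 mm^2

4484


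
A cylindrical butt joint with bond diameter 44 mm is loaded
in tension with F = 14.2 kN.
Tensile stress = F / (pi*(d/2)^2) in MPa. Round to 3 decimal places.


Area = pi * (44/2)^2 = 1520.5308 mm^2
Stress = 14.2*1000 / 1520.5308
= 9.339 MPa

9.339


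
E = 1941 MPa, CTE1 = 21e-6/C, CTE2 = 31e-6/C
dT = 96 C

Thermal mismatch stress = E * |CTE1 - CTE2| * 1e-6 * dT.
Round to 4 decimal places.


= 1941 * 10e-6 * 96
= 1.8634 MPa

1.8634


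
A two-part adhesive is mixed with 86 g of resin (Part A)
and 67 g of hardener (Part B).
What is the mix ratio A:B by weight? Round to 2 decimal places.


Mix ratio = mass_A / mass_B
= 86 / 67
= 1.28

1.28


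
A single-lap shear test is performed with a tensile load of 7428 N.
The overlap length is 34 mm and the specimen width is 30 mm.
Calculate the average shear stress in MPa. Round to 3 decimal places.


Shear stress = F / (overlap * width)
= 7428 / (34 * 30)
= 7428 / 1020
= 7.282 MPa

7.282
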